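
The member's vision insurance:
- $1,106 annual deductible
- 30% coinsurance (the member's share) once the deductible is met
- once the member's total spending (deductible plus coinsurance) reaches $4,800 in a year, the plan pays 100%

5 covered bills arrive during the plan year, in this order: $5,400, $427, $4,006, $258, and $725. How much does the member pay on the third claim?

#1 ($5,400): deductible takes $1,106, $4,294 remains; coinsurance $4,294 × 30% = $1,288.20. Member owes $2,394.20 (running OOP $2,394.20).
#2 ($427): 30% coinsurance on $427 = $128.10. Cost to member: $128.10. OOP to date $2,522.30.
#3 ($4,006): deductible met; 30% of $4,006 = $1,201.80. Member owes $1,201.80 (running OOP $3,724.10).

$1,201.80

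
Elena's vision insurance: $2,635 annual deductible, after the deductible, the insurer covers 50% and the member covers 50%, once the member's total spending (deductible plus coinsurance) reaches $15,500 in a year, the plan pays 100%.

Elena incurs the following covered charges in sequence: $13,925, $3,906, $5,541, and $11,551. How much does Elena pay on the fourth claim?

#1 ($13,925): deductible takes $2,635, $11,290 remains; 50% of $11,290 = $5,645. Member pays $8,280; OOP now $8,280.
#2 ($3,906): deductible already satisfied, so member's share is 50% × $3,906 = $1,953. Cost to member: $1,953. OOP to date $10,233.
#3 ($5,541): deductible met; 50% of $5,541 = $2,770.50. Cost to member: $2,770.50. OOP to date $13,003.50.
#4 ($11,551): deductible already satisfied, so member's share is 50% × $11,551 = $5,775.50. OOP would hit $18,779 > $15,500, so the cap limits the member to $15,500 − $13,003.50 = $2,496.50.

$2,496.50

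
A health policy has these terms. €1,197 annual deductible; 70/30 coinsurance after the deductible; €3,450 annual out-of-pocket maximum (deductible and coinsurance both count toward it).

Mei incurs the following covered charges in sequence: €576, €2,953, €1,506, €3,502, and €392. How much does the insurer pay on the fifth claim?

#1 (€576): fully absorbed by the deductible. Cost to patient: €576. OOP to date €576. Plan pays €576 − €576 = €0.
#2 (€2,953): €621 to deductible, leaving €2,332; patient's 30% is €699.60. Patient owes €1,320.60 (running OOP €1,896.60). Plan pays €2,953 − €1,320.60 = €1,632.40.
#3 (€1,506): 30% coinsurance on €1,506 = €451.80. Cost to patient: €451.80. OOP to date €2,348.40. Insurer: €1,506 − €451.80 = €1,054.20.
#4 (€3,502): 30% coinsurance on €3,502 = €1,050.60. Cost to patient: €1,050.60. OOP to date €3,399. Plan pays €3,502 − €1,050.60 = €2,451.40.
#5 (€392): deductible already satisfied, so patient's share is 30% × €392 = €117.60. That would push OOP to €3,516.60, over the €3,450 cap, so patient pays €3,450 − €3,399 = €51. Insurer: €392 − €51 = €341.

€341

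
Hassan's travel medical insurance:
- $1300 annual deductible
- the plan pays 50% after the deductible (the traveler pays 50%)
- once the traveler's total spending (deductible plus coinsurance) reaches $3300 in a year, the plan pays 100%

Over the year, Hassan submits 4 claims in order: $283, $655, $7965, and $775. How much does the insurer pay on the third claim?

Bill 1, $283: fully absorbed by the deductible. Cost to traveler: $283. OOP to date $283. Insurer: $283 − $283 = $0.
Bill 2, $655: fully absorbed by the deductible. Traveler pays $655; OOP now $938. Insurer: $655 − $655 = $0.
Bill 3, $7965: deductible takes $362, $7603 remains; traveler's 50% is $3801.50. Deductible plus coinsurance: $362 + $3801.50 = $4163.50. OOP would hit $5101.50 > $3300, so the cap limits the traveler to $3300 − $938 = $2362. Insurer: $7965 − $2362 = $5603.

$5603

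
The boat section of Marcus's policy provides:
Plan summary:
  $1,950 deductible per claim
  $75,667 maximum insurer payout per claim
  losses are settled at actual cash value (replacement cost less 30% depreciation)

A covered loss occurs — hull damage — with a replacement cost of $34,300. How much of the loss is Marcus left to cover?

$12,240

Actual cash value after 30% depreciation: $34,300 × 70% = $24,010.
After the deductible, $24,010 − $1,950 = $22,060 remains.
$22,060 ≤ $75,667, so the limit doesn't bind; insurer pays $22,060.
The owner bears the rest of the original loss: $34,300 − $22,060 = $12,240.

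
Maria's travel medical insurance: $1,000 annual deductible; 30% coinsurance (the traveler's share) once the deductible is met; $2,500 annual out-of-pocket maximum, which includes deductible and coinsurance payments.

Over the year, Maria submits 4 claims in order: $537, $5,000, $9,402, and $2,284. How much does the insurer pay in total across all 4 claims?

$14,723

Claim 1 ($537): fully absorbed by the deductible. Traveler owes $537 (running OOP $537). Insurer: $537 − $537 = $0.
Claim 2 ($5,000): deductible takes $463, $4,537 remains; traveler's 30% is $1,361.10. Cost to traveler: $1,824.10. OOP to date $2,361.10. Insurer: $5,000 − $1,824.10 = $3,175.90.
Claim 3 ($9,402): deductible met; 30% of $9,402 = $2,820.60. That would push OOP to $5,181.70, over the $2,500 cap, so traveler pays $2,500 − $2,361.10 = $138.90. Insurer: $9,402 − $138.90 = $9,263.10.
Claim 4 ($2,284): deductible met; 30% of $2,284 = $685.20. OOP would hit $3,185.20 > $2,500, so the cap limits the traveler to $2,500 − $2,500 = $0. Insurer: $2,284 − $0 = $2,284.
Insurer total: $0 + $3,175.90 + $9,263.10 + $2,284 = $14,723.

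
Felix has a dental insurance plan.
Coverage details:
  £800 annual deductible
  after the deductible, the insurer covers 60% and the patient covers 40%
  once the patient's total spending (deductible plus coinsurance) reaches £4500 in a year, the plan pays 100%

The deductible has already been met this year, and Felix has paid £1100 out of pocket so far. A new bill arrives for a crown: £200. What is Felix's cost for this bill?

The deductible is already satisfied, so the full bill goes to coinsurance.
Patient's 40% share of £200 is £80.
Cumulative spending £1100 + £80 = £1180 stays under the £4500 maximum.

£80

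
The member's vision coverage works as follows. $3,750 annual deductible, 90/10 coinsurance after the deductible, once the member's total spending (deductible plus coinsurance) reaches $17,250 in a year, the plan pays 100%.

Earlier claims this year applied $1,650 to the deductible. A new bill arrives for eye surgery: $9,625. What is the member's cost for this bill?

Remaining deductible: $3,750 − $1,650 = $2,100.
That leaves $9,625 − $2,100 = $7,525 for coinsurance.
Member's 10% share of $7,525 is $752.50.
That puts the member's cost at $2,100 + $752.50 = $2,852.50 before any cap.
Year-to-date out-of-pocket becomes $1,650 + $2,852.50 = $4,502.50, still under the $17,250 maximum, so no cap applies.

$2,852.50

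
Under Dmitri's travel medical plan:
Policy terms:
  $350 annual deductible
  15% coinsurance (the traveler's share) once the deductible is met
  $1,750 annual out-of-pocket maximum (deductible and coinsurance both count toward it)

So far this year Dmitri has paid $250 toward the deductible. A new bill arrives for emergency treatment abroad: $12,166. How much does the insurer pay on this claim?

$10,666

Deductible still to meet: $350 − $250 = $100.
After the $100 deductible portion, $12,166 − $100 = $12,066 is subject to coinsurance.
Coinsurance: $12,066 × 15% = $1,809.90.
That puts the traveler's cost at $100 + $1,809.90 = $1,909.90 before any cap.
Adding $1,909.90 to the $250 already spent would give $2,159.90, which exceeds the $1,750 cap; the traveler pays just $1,750 − $250 = $1,500.
Insurer pays the balance: $12,166 − $1,500 = $10,666.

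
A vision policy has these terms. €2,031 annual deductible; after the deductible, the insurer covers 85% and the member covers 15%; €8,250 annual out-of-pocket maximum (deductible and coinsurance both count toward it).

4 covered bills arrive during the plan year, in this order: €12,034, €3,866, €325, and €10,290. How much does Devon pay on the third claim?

€48.75

Claim 1 (€12,034): €2,031 finishes the deductible; €10,003 goes to coinsurance; 15% of €10,003 = €1,500.45. Cost to member: €3,531.45. OOP to date €3,531.45.
Claim 2 (€3,866): deductible met; 15% of €3,866 = €579.90. Cost to member: €579.90. OOP to date €4,111.35.
Claim 3 (€325): deductible met; 15% of €325 = €48.75. Member owes €48.75 (running OOP €4,160.10).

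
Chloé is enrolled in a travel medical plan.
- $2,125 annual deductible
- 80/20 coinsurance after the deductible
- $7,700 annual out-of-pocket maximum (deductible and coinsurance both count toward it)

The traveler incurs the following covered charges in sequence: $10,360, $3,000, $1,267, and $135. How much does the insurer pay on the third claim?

$1,013.60

Bill 1, $10,360: $2,125 to deductible, leaving $8,235; coinsurance $8,235 × 20% = $1,647. Traveler pays $3,772; OOP now $3,772. Insurer: $10,360 − $3,772 = $6,588.
Bill 2, $3,000: deductible met; 20% of $3,000 = $600. Cost to traveler: $600. OOP to date $4,372. Insurer: $3,000 − $600 = $2,400.
Bill 3, $1,267: deductible met; 20% of $1,267 = $253.40. Traveler pays $253.40; OOP now $4,625.40. Plan pays $1,267 − $253.40 = $1,013.60.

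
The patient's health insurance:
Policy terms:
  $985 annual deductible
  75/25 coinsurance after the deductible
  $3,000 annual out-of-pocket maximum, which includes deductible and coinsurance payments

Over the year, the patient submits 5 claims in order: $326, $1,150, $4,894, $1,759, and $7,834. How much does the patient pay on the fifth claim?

$229

Claim 1 ($326): fully absorbed by the deductible. Cost to patient: $326. OOP to date $326.
Claim 2 ($1,150): $659 to deductible, leaving $491; coinsurance $491 × 25% = $122.75. Cost to patient: $781.75. OOP to date $1,107.75.
Claim 3 ($4,894): 25% coinsurance on $4,894 = $1,223.50. Cost to patient: $1,223.50. OOP to date $2,331.25.
Claim 4 ($1,759): deductible met; 25% of $1,759 = $439.75. Cost to patient: $439.75. OOP to date $2,771.
Claim 5 ($7,834): deductible already satisfied, so patient's share is 25% × $7,834 = $1,958.50. That would push OOP to $4,729.50, over the $3,000 cap, so patient pays $3,000 − $2,771 = $229.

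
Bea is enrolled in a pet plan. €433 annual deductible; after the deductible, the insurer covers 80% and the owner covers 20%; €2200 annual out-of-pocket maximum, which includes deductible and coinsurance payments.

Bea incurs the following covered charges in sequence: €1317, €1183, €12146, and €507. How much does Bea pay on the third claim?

#1 (€1317): €433 to deductible, leaving €884; 20% of €884 = €176.80. Cost to owner: €609.80. OOP to date €609.80.
#2 (€1183): 20% coinsurance on €1183 = €236.60. Owner pays €236.60; OOP now €846.40.
#3 (€12146): deductible already satisfied, so owner's share is 20% × €12146 = €2429.20. OOP would hit €3275.60 > €2200, so the cap limits the owner to €2200 − €846.40 = €1353.60.

€1353.60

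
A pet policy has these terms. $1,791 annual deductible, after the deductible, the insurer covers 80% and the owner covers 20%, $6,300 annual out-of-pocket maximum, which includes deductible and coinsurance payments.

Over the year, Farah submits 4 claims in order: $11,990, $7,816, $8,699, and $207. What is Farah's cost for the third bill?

Bill 1, $11,990: deductible takes $1,791, $10,199 remains; owner's 20% is $2,039.80. Cost to owner: $3,830.80. OOP to date $3,830.80.
Bill 2, $7,816: deductible met; 20% of $7,816 = $1,563.20. Cost to owner: $1,563.20. OOP to date $5,394.
Bill 3, $8,699: 20% coinsurance on $8,699 = $1,739.80. OOP would hit $7,133.80 > $6,300, so the cap limits the owner to $6,300 − $5,394 = $906.

$906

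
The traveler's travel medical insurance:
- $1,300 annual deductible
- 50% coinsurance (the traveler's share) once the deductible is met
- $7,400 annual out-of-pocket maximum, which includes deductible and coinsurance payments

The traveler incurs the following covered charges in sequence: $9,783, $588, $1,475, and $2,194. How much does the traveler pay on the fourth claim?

Claim 1 ($9,783): $1,300 to deductible, leaving $8,483; 50% of $8,483 = $4,241.50. Traveler pays $5,541.50; OOP now $5,541.50.
Claim 2 ($588): deductible already satisfied, so traveler's share is 50% × $588 = $294. Traveler pays $294; OOP now $5,835.50.
Claim 3 ($1,475): deductible met; 50% of $1,475 = $737.50. Cost to traveler: $737.50. OOP to date $6,573.
Claim 4 ($2,194): deductible already satisfied, so traveler's share is 50% × $2,194 = $1,097. OOP would hit $7,670 > $7,400, so the cap limits the traveler to $7,400 − $6,573 = $827.

$827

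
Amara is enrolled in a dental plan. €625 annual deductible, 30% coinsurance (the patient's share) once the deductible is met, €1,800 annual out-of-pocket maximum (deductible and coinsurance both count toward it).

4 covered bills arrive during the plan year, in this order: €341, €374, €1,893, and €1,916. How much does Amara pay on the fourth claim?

€574.80

#1 (€341): fully absorbed by the deductible. Patient owes €341 (running OOP €341).
#2 (€374): €284 to deductible, leaving €90; 30% of €90 = €27. Patient owes €311 (running OOP €652).
#3 (€1,893): 30% coinsurance on €1,893 = €567.90. Patient pays €567.90; OOP now €1,219.90.
#4 (€1,916): 30% coinsurance on €1,916 = €574.80. Cost to patient: €574.80. OOP to date €1,794.70.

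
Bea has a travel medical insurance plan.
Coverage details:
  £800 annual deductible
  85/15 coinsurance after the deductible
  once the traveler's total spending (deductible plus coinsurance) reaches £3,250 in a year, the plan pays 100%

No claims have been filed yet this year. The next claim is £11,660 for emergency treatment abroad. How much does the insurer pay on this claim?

£9,231

The full £800 deductible is still open; £800 of this bill applies to it.
The remaining £10,860 (= £11,660 − £800) moves to coinsurance.
Traveler's 15% share of £10,860 is £1,629.
That puts the traveler's cost at £800 + £1,629 = £2,429 before any cap.
Year-to-date out-of-pocket becomes £0 + £2,429 = £2,429, still under the £3,250 maximum, so no cap applies.
The insurer covers the remainder: £11,660 − £2,429 = £9,231.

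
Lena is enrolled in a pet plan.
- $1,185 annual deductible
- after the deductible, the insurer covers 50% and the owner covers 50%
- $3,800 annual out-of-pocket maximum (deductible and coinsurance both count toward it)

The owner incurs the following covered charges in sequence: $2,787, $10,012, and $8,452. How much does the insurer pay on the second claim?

#1 ($2,787): $1,185 finishes the deductible; $1,602 goes to coinsurance; 50% of $1,602 = $801. Owner pays $1,986; OOP now $1,986. Plan pays $2,787 − $1,986 = $801.
#2 ($10,012): 50% coinsurance on $10,012 = $5,006. Adding that to $1,986 gives $6,992, past the $3,800 cap; owner pays only $3,800 − $1,986 = $1,814. Insurer: $10,012 − $1,814 = $8,198.

$8,198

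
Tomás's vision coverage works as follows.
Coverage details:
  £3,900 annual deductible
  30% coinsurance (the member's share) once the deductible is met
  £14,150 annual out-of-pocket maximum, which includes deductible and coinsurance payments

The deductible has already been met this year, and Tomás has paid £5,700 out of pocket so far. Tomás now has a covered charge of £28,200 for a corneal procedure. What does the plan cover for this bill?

The deductible is already satisfied, so the full bill goes to coinsurance.
Member's 30% share of £28,200 is £8,460.
Year-to-date out-of-pocket would reach £5,700 + £8,460 = £14,160, above the £14,150 maximum, so the member pays only £14,150 − £5,700 = £8,450.
Insurer pays the balance: £28,200 − £8,450 = £19,750.

£19,750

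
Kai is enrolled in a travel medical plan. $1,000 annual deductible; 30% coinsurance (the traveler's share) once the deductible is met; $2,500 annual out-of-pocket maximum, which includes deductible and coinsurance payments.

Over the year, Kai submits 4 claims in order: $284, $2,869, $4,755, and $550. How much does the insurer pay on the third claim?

Bill 1, $284: fully absorbed by the deductible. Traveler pays $284; OOP now $284. Plan pays $284 − $284 = $0.
Bill 2, $2,869: $716 finishes the deductible; $2,153 goes to coinsurance; coinsurance $2,153 × 30% = $645.90. Cost to traveler: $1,361.90. OOP to date $1,645.90. Insurer: $2,869 − $1,361.90 = $1,507.10.
Bill 3, $4,755: deductible already satisfied, so traveler's share is 30% × $4,755 = $1,426.50. That would push OOP to $3,072.40, over the $2,500 cap, so traveler pays $2,500 − $1,645.90 = $854.10. Insurer: $4,755 − $854.10 = $3,900.90.

$3,900.90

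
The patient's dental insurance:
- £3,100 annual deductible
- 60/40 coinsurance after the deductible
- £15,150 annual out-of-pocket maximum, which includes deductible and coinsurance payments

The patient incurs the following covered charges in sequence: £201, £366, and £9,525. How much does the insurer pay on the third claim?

Claim 1 (£201): entire amount goes to the deductible. Patient pays £201; OOP now £201. Plan pays £201 − £201 = £0.
Claim 2 (£366): fully absorbed by the deductible. Cost to patient: £366. OOP to date £567. Plan pays £366 − £366 = £0.
Claim 3 (£9,525): £2,533 to deductible, leaving £6,992; 40% of £6,992 = £2,796.80. Patient pays £5,329.80; OOP now £5,896.80. Insurer: £9,525 − £5,329.80 = £4,195.20.

£4,195.20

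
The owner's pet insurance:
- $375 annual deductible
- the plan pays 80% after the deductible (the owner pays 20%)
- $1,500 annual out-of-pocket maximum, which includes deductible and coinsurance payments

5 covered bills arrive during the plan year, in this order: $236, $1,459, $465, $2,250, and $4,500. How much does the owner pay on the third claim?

#1 ($236): entire amount goes to the deductible. Cost to owner: $236. OOP to date $236.
#2 ($1,459): $139 to deductible, leaving $1,320; owner's 20% is $264. Cost to owner: $403. OOP to date $639.
#3 ($465): deductible already satisfied, so owner's share is 20% × $465 = $93. Cost to owner: $93. OOP to date $732.

$93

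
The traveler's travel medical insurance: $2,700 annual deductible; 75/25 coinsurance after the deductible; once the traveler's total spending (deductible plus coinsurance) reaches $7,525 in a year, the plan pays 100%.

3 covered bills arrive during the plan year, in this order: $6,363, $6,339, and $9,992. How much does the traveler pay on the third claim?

#1 ($6,363): deductible takes $2,700, $3,663 remains; 25% of $3,663 = $915.75. Traveler pays $3,615.75; OOP now $3,615.75.
#2 ($6,339): 25% coinsurance on $6,339 = $1,584.75. Traveler owes $1,584.75 (running OOP $5,200.50).
#3 ($9,992): 25% coinsurance on $9,992 = $2,498. Adding that to $5,200.50 gives $7,698.50, past the $7,525 cap; traveler pays only $7,525 − $5,200.50 = $2,324.50.

$2,324.50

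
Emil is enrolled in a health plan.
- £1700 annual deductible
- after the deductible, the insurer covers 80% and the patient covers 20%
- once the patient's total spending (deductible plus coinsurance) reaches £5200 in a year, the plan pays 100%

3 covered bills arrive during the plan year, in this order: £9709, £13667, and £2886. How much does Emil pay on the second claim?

£1898.20

Claim 1 — £9709: £1700 to deductible, leaving £8009; coinsurance £8009 × 20% = £1601.80. Cost to patient: £3301.80. OOP to date £3301.80.
Claim 2 — £13667: 20% coinsurance on £13667 = £2733.40. OOP would hit £6035.20 > £5200, so the cap limits the patient to £5200 − £3301.80 = £1898.20.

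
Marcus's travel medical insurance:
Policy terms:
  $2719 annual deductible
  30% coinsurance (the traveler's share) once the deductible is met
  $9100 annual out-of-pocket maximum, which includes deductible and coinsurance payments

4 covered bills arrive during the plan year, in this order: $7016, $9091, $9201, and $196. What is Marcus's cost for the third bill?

Claim 1 — $7016: deductible takes $2719, $4297 remains; traveler's 30% is $1289.10. Traveler owes $4008.10 (running OOP $4008.10).
Claim 2 — $9091: deductible met; 30% of $9091 = $2727.30. Traveler pays $2727.30; OOP now $6735.40.
Claim 3 — $9201: deductible met; 30% of $9201 = $2760.30. OOP would hit $9495.70 > $9100, so the cap limits the traveler to $9100 − $6735.40 = $2364.60.

$2364.60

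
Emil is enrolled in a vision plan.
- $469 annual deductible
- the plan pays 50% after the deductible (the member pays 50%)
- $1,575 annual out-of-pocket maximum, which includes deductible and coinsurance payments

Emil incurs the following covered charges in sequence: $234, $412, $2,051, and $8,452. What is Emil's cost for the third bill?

Bill 1, $234: fully absorbed by the deductible. Member pays $234; OOP now $234.
Bill 2, $412: deductible takes $235, $177 remains; coinsurance $177 × 50% = $88.50. Member owes $323.50 (running OOP $557.50).
Bill 3, $2,051: deductible already satisfied, so member's share is 50% × $2,051 = $1,025.50. Adding that to $557.50 gives $1,583, past the $1,575 cap; member pays only $1,575 − $557.50 = $1,017.50.

$1,017.50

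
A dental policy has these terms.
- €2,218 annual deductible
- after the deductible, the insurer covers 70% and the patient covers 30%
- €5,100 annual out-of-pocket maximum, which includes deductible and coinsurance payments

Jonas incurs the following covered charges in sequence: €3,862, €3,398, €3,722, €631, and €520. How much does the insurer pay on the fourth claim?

€441.70

Claim 1 — €3,862: €2,218 finishes the deductible; €1,644 goes to coinsurance; coinsurance €1,644 × 30% = €493.20. Cost to patient: €2,711.20. OOP to date €2,711.20. Insurer: €3,862 − €2,711.20 = €1,150.80.
Claim 2 — €3,398: deductible already satisfied, so patient's share is 30% × €3,398 = €1,019.40. Cost to patient: €1,019.40. OOP to date €3,730.60. Insurer: €3,398 − €1,019.40 = €2,378.60.
Claim 3 — €3,722: deductible already satisfied, so patient's share is 30% × €3,722 = €1,116.60. Patient owes €1,116.60 (running OOP €4,847.20). Plan pays €3,722 − €1,116.60 = €2,605.40.
Claim 4 — €631: 30% coinsurance on €631 = €189.30. Cost to patient: €189.30. OOP to date €5,036.50. Plan pays €631 − €189.30 = €441.70.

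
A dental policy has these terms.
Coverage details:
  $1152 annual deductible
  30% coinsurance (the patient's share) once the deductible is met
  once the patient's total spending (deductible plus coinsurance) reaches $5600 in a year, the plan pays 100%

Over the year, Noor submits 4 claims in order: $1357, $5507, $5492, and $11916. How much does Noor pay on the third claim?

$1647.60

Claim 1 — $1357: deductible takes $1152, $205 remains; coinsurance $205 × 30% = $61.50. Patient pays $1213.50; OOP now $1213.50.
Claim 2 — $5507: deductible met; 30% of $5507 = $1652.10. Patient pays $1652.10; OOP now $2865.60.
Claim 3 — $5492: 30% coinsurance on $5492 = $1647.60. Patient owes $1647.60 (running OOP $4513.20).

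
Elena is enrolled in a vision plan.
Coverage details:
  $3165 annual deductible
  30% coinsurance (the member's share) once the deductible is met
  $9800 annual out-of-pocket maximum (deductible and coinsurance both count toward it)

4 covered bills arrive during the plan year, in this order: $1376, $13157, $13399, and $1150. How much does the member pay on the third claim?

$3224.60

#1 ($1376): entire amount goes to the deductible. Member pays $1376; OOP now $1376.
#2 ($13157): $1789 finishes the deductible; $11368 goes to coinsurance; 30% of $11368 = $3410.40. Member owes $5199.40 (running OOP $6575.40).
#3 ($13399): deductible already satisfied, so member's share is 30% × $13399 = $4019.70. That would push OOP to $10595.10, over the $9800 cap, so member pays $9800 − $6575.40 = $3224.60.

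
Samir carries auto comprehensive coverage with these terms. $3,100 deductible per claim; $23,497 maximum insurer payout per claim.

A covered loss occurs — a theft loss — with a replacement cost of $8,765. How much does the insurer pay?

$5,665

Subtract the deductible: $8,765 − $3,100 = $5,665.
$5,665 is within the $23,497 limit, so the insurer pays $5,665.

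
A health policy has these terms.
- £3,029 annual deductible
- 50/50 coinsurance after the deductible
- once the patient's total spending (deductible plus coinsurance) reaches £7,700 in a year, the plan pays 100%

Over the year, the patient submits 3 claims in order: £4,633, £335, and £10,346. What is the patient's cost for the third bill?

£3,701.50

#1 (£4,633): £3,029 finishes the deductible; £1,604 goes to coinsurance; 50% of £1,604 = £802. Patient owes £3,831 (running OOP £3,831).
#2 (£335): deductible already satisfied, so patient's share is 50% × £335 = £167.50. Patient owes £167.50 (running OOP £3,998.50).
#3 (£10,346): deductible already satisfied, so patient's share is 50% × £10,346 = £5,173. OOP would hit £9,171.50 > £7,700, so the cap limits the patient to £7,700 − £3,998.50 = £3,701.50.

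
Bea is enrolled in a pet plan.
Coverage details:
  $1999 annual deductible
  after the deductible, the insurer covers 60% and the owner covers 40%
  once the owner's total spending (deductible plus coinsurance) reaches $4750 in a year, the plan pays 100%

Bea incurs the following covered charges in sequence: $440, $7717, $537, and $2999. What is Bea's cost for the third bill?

Claim 1 ($440): fully absorbed by the deductible. Owner pays $440; OOP now $440.
Claim 2 ($7717): $1559 finishes the deductible; $6158 goes to coinsurance; 40% of $6158 = $2463.20. Cost to owner: $4022.20. OOP to date $4462.20.
Claim 3 ($537): 40% coinsurance on $537 = $214.80. Owner pays $214.80; OOP now $4677.

$214.80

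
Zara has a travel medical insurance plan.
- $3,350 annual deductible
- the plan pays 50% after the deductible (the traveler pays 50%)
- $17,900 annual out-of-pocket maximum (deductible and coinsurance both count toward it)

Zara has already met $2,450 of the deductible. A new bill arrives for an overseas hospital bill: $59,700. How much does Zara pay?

Deductible still to meet: $3,350 − $2,450 = $900.
The remaining $58,800 (= $59,700 − $900) moves to coinsurance.
Coinsurance: $58,800 × 50% = $29,400.
That puts the traveler's cost at $900 + $29,400 = $30,300 before any cap.
That would bring total out-of-pocket to $32,750, past the $17,900 cap. The traveler is capped at $17,900 − $2,450 = $15,450 on this claim.

$15,450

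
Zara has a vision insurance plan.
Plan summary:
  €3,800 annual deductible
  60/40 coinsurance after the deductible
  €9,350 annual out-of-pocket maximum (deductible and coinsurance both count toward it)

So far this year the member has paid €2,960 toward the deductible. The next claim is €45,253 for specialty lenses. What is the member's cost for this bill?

Remaining deductible: €3,800 − €2,960 = €840.
After the €840 deductible portion, €45,253 − €840 = €44,413 is subject to coinsurance.
Member's 40% share of €44,413 is €17,765.20.
That puts the member's cost at €840 + €17,765.20 = €18,605.20 before any cap.
Adding €18,605.20 to the €2,960 already spent would give €21,565.20, which exceeds the €9,350 cap; the member pays just €9,350 − €2,960 = €6,390.

€6,390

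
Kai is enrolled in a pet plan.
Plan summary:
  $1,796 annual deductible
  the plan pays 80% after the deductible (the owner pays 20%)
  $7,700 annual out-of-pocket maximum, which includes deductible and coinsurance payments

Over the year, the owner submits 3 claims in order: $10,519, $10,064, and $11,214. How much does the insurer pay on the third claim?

$9,067.40

Claim 1 ($10,519): deductible takes $1,796, $8,723 remains; 20% of $8,723 = $1,744.60. Cost to owner: $3,540.60. OOP to date $3,540.60. Plan pays $10,519 − $3,540.60 = $6,978.40.
Claim 2 ($10,064): deductible met; 20% of $10,064 = $2,012.80. Owner owes $2,012.80 (running OOP $5,553.40). Insurer: $10,064 − $2,012.80 = $8,051.20.
Claim 3 ($11,214): 20% coinsurance on $11,214 = $2,242.80. Adding that to $5,553.40 gives $7,796.20, past the $7,700 cap; owner pays only $7,700 − $5,553.40 = $2,146.60. Plan pays $11,214 − $2,146.60 = $9,067.40.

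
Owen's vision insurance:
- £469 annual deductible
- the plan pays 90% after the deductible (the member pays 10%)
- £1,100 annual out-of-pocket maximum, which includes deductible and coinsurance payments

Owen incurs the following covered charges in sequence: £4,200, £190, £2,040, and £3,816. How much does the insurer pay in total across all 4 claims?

£9,146

Bill 1, £4,200: £469 to deductible, leaving £3,731; 10% of £3,731 = £373.10. Member owes £842.10 (running OOP £842.10). Plan pays £4,200 − £842.10 = £3,357.90.
Bill 2, £190: deductible met; 10% of £190 = £19. Member pays £19; OOP now £861.10. Insurer: £190 − £19 = £171.
Bill 3, £2,040: 10% coinsurance on £2,040 = £204. Cost to member: £204. OOP to date £1,065.10. Plan pays £2,040 − £204 = £1,836.
Bill 4, £3,816: 10% coinsurance on £3,816 = £381.60. Adding that to £1,065.10 gives £1,446.70, past the £1,100 cap; member pays only £1,100 − £1,065.10 = £34.90. Plan pays £3,816 − £34.90 = £3,781.10.
Insurer total = bills − member's total = £10,246 − £1,100 = £9,146.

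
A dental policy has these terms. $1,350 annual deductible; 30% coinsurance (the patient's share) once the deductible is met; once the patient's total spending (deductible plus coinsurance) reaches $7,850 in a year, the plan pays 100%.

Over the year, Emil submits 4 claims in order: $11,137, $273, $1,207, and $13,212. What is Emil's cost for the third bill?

$362.10

Claim 1 — $11,137: $1,350 to deductible, leaving $9,787; 30% of $9,787 = $2,936.10. Patient owes $4,286.10 (running OOP $4,286.10).
Claim 2 — $273: deductible already satisfied, so patient's share is 30% × $273 = $81.90. Cost to patient: $81.90. OOP to date $4,368.
Claim 3 — $1,207: deductible already satisfied, so patient's share is 30% × $1,207 = $362.10. Patient pays $362.10; OOP now $4,730.10.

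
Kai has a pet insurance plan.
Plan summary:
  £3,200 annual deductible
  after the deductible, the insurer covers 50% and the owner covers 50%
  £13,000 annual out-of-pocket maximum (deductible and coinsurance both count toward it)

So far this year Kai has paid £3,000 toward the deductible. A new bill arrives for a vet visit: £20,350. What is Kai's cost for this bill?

£10,000

Remaining deductible: £3,200 − £3,000 = £200.
The remaining £20,150 (= £20,350 − £200) moves to coinsurance.
Owner's 50% share of £20,150 is £10,075.
Owner responsibility before any cap: £200 + £10,075 = £10,275.
That would bring total out-of-pocket to £13,275, past the £13,000 cap. The owner is capped at £13,000 − £3,000 = £10,000 on this claim.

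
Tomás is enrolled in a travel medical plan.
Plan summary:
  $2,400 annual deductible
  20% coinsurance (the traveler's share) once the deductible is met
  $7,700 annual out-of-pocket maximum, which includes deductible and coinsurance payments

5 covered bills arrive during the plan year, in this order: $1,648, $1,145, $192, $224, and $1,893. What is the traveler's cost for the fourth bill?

$44.80

Bill 1, $1,648: fully absorbed by the deductible. Cost to traveler: $1,648. OOP to date $1,648.
Bill 2, $1,145: $752 finishes the deductible; $393 goes to coinsurance; coinsurance $393 × 20% = $78.60. Traveler pays $830.60; OOP now $2,478.60.
Bill 3, $192: deductible met; 20% of $192 = $38.40. Traveler pays $38.40; OOP now $2,517.
Bill 4, $224: deductible already satisfied, so traveler's share is 20% × $224 = $44.80. Cost to traveler: $44.80. OOP to date $2,561.80.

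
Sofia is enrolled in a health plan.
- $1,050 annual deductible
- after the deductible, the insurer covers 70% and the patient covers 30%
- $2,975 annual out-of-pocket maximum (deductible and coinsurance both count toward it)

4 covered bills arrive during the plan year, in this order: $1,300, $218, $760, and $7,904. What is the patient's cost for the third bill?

$228

#1 ($1,300): $1,050 to deductible, leaving $250; coinsurance $250 × 30% = $75. Patient owes $1,125 (running OOP $1,125).
#2 ($218): 30% coinsurance on $218 = $65.40. Patient pays $65.40; OOP now $1,190.40.
#3 ($760): deductible met; 30% of $760 = $228. Patient pays $228; OOP now $1,418.40.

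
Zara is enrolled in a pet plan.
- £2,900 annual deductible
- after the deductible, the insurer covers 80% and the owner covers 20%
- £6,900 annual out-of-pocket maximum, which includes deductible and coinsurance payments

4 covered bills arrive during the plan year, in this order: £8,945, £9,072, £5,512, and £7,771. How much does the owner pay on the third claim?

Bill 1, £8,945: deductible takes £2,900, £6,045 remains; coinsurance £6,045 × 20% = £1,209. Owner owes £4,109 (running OOP £4,109).
Bill 2, £9,072: deductible already satisfied, so owner's share is 20% × £9,072 = £1,814.40. Owner owes £1,814.40 (running OOP £5,923.40).
Bill 3, £5,512: deductible already satisfied, so owner's share is 20% × £5,512 = £1,102.40. Adding that to £5,923.40 gives £7,025.80, past the £6,900 cap; owner pays only £6,900 − £5,923.40 = £976.60.

£976.60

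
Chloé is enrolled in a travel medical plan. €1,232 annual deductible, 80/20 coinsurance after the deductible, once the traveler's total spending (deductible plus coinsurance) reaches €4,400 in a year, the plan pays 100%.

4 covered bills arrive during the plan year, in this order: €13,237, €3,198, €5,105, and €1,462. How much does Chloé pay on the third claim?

#1 (€13,237): deductible takes €1,232, €12,005 remains; traveler's 20% is €2,401. Traveler owes €3,633 (running OOP €3,633).
#2 (€3,198): deductible already satisfied, so traveler's share is 20% × €3,198 = €639.60. Traveler pays €639.60; OOP now €4,272.60.
#3 (€5,105): deductible already satisfied, so traveler's share is 20% × €5,105 = €1,021. That would push OOP to €5,293.60, over the €4,400 cap, so traveler pays €4,400 − €4,272.60 = €127.40.

€127.40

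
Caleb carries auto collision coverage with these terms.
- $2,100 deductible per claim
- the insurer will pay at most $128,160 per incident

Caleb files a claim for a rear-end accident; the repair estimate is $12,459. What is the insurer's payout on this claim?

$10,359

Subtract the deductible: $12,459 − $2,100 = $10,359.
$10,359 ≤ $128,160, so the limit doesn't bind; insurer pays $10,359.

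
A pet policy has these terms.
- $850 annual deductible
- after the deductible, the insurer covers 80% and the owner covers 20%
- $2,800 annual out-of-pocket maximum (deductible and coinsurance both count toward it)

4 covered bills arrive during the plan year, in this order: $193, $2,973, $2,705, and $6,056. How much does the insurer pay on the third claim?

Claim 1 ($193): entire amount goes to the deductible. Cost to owner: $193. OOP to date $193. Insurer: $193 − $193 = $0.
Claim 2 ($2,973): deductible takes $657, $2,316 remains; 20% of $2,316 = $463.20. Owner pays $1,120.20; OOP now $1,313.20. Plan pays $2,973 − $1,120.20 = $1,852.80.
Claim 3 ($2,705): deductible already satisfied, so owner's share is 20% × $2,705 = $541. Cost to owner: $541. OOP to date $1,854.20. Insurer: $2,705 − $541 = $2,164.

$2,164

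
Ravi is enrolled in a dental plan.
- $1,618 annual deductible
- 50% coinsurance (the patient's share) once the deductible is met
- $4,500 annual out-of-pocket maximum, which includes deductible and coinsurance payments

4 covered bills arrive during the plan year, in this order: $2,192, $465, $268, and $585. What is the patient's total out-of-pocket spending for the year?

$2,564

#1 ($2,192): $1,618 finishes the deductible; $574 goes to coinsurance; patient's 50% is $287. Patient pays $1,905; OOP now $1,905.
#2 ($465): deductible met; 50% of $465 = $232.50. Patient pays $232.50; OOP now $2,137.50.
#3 ($268): deductible met; 50% of $268 = $134. Patient pays $134; OOP now $2,271.50.
#4 ($585): deductible met; 50% of $585 = $292.50. Patient owes $292.50 (running OOP $2,564).
Summing the patient's payments: $1,905 + $232.50 + $134 + $292.50 = $2,564.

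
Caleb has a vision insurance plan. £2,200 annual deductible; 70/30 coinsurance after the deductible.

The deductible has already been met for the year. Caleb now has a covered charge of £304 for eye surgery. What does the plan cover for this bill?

£212.80

With the deductible met, the entire £304 is subject to coinsurance.
30% of £304 = £91.20 falls to the member.
Insurer pays the balance: £304 − £91.20 = £212.80.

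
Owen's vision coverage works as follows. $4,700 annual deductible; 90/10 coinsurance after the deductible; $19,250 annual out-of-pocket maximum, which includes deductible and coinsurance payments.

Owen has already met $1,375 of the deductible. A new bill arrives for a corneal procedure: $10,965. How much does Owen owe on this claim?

Deductible still to meet: $4,700 − $1,375 = $3,325.
That leaves $10,965 − $3,325 = $7,640 for coinsurance.
Coinsurance: $7,640 × 10% = $764.
That puts the member's cost at $3,325 + $764 = $4,089 before any cap.
Year-to-date out-of-pocket becomes $1,375 + $4,089 = $5,464, still under the $19,250 maximum, so no cap applies.

$4,089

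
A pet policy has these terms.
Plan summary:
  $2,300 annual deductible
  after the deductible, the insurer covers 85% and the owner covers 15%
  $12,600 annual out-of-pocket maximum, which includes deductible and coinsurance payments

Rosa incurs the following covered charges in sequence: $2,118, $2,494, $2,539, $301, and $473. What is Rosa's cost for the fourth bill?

Claim 1 ($2,118): fully absorbed by the deductible. Owner pays $2,118; OOP now $2,118.
Claim 2 ($2,494): deductible takes $182, $2,312 remains; owner's 15% is $346.80. Owner pays $528.80; OOP now $2,646.80.
Claim 3 ($2,539): deductible met; 15% of $2,539 = $380.85. Cost to owner: $380.85. OOP to date $3,027.65.
Claim 4 ($301): 15% coinsurance on $301 = $45.15. Owner pays $45.15; OOP now $3,072.80.

$45.15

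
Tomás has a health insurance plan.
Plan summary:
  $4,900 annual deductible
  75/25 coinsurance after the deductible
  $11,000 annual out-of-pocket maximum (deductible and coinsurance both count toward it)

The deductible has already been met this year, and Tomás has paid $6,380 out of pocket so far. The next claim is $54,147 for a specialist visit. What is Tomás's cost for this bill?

$4,620

The deductible is already satisfied, so the full bill goes to coinsurance.
Patient's 25% share of $54,147 is $13,536.75.
Adding $13,536.75 to the $6,380 already spent would give $19,916.75, which exceeds the $11,000 cap; the patient pays just $11,000 − $6,380 = $4,620.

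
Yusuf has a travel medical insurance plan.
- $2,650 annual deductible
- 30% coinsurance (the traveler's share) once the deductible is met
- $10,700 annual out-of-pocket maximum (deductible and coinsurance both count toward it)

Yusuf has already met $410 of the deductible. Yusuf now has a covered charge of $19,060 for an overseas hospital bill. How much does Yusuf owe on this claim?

Deductible still to meet: $2,650 − $410 = $2,240.
The remaining $16,820 (= $19,060 − $2,240) moves to coinsurance.
Coinsurance: $16,820 × 30% = $5,046.
Traveler responsibility before any cap: $2,240 + $5,046 = $7,286.
Cumulative spending $410 + $7,286 = $7,696 stays under the $10,700 maximum.

$7,286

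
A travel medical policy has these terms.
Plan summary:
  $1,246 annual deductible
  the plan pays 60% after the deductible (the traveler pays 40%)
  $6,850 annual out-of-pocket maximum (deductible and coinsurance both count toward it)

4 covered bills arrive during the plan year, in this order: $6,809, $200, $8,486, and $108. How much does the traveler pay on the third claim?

$3,298.80

Claim 1 — $6,809: $1,246 to deductible, leaving $5,563; traveler's 40% is $2,225.20. Traveler owes $3,471.20 (running OOP $3,471.20).
Claim 2 — $200: deductible met; 40% of $200 = $80. Traveler pays $80; OOP now $3,551.20.
Claim 3 — $8,486: deductible already satisfied, so traveler's share is 40% × $8,486 = $3,394.40. That would push OOP to $6,945.60, over the $6,850 cap, so traveler pays $6,850 − $3,551.20 = $3,298.80.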